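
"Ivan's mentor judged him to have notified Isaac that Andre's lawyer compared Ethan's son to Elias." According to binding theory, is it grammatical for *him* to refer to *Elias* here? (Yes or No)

No

*Elias* is an R-expression; Principle C requires it to be free (not bound by any c-commanding expression).
— him: subject of the clause headed by 'notified'; the pronoun c-commands the R-expression — coreference blocked (Principle C).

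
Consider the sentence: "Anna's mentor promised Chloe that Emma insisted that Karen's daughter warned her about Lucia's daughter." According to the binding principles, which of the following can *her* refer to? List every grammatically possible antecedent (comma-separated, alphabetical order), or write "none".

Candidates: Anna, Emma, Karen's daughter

Anna, Emma

*her* is a pronoun; Principle B requires it to be free in its binding domain — the clause headed by 'warned'.
— Anna: possessor inside the subject DP of the matrix clause; does not c-command the pronoun — Principle B does not apply; allowed.
— Emma: subject of the clause headed by 'insisted'; c-commands the pronoun but lies outside its binding domain — allowed.
— Karen's daughter: subject of the clause headed by 'warned'; c-commands the pronoun within its binding domain — blocked (Principle B).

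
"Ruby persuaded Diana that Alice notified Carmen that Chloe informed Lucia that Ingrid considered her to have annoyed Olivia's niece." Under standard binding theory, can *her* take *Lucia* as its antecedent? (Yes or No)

*her* is a pronoun; Principle B requires it to be free in its binding domain — the clause headed by 'considered'.
— Lucia: object of the clause headed by 'informed'; c-commands the pronoun but lies outside its binding domain — allowed.

Yes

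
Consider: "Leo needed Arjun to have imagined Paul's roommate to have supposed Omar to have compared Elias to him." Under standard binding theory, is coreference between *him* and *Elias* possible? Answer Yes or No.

*Elias* is an R-expression; Principle C requires it to be free (not bound by any c-commanding expression).
— him: second object of the clause headed by 'compared'; the R-expression locally c-commands the pronoun — coreference blocked (Principle B on the pronoun).

No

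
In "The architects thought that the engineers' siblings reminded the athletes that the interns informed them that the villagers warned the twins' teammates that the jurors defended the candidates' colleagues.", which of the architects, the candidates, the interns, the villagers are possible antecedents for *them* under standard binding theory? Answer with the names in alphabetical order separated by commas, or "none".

the architects

*them* is a pronoun; Principle B requires it to be free in its binding domain — the clause headed by 'informed'.
— the architects: subject of the matrix clause; c-commands the pronoun but lies outside its binding domain — allowed.
— the candidates: possessor inside the object DP of the clause headed by 'defended'; is c-commanded by the pronoun; coreference would bind this R-expression — blocked (Principle C).
— the interns: subject of the clause headed by 'informed'; c-commands the pronoun within its binding domain — blocked (Principle B).
— the villagers: subject of the clause headed by 'warned'; is c-commanded by the pronoun; coreference would bind this R-expression — blocked (Principle C).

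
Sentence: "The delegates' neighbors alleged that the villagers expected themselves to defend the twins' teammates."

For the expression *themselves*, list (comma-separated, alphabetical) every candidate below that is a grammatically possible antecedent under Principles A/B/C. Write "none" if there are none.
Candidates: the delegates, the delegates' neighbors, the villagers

the villagers

*themselves* is a reflexive; Principle A requires it to be bound within its binding domain — the clause headed by 'expected'.
— the delegates: possessor inside the subject DP of the matrix clause; does not c-command the reflexive — cannot bind it (Principle A).
— the delegates' neighbors: subject of the matrix clause; c-commands the reflexive but lies outside its binding domain — cannot bind it (Principle A).
— the villagers: subject of the clause headed by 'expected'; c-commands the reflexive within its binding domain — allowed (Principle A).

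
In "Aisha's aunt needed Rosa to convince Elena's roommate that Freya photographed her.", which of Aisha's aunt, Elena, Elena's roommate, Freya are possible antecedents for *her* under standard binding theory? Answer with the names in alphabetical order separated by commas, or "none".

*her* is a pronoun; Principle B requires it to be free in its binding domain — the clause headed by 'photographed'.
— Aisha's aunt: subject of the matrix clause; c-commands the pronoun but lies outside its binding domain — allowed.
— Elena: possessor inside the object DP of the clause headed by 'convince'; does not c-command the pronoun — Principle B does not apply; allowed.
— Elena's roommate: object of the clause headed by 'convince'; c-commands the pronoun but lies outside its binding domain — allowed.
— Freya: subject of the clause headed by 'photographed'; c-commands the pronoun within its binding domain — blocked (Principle B).

Aisha's aunt, Elena, Elena's roommate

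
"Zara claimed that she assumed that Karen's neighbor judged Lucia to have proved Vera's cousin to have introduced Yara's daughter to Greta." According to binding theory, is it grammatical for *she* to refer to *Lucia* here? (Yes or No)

No

*Lucia* is an R-expression; Principle C requires it to be free (not bound by any c-commanding expression).
— she: subject of the clause headed by 'assumed'; the pronoun c-commands the R-expression — coreference blocked (Principle C).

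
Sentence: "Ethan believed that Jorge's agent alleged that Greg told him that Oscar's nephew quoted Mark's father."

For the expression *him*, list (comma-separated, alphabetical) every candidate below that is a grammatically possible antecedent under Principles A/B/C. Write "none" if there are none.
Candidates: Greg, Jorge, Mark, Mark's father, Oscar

Jorge

*him* is a pronoun; Principle B requires it to be free in its binding domain — the clause headed by 'told'.
— Greg: subject of the clause headed by 'told'; c-commands the pronoun within its binding domain — blocked (Principle B).
— Jorge: possessor inside the subject DP of the clause headed by 'alleged'; does not c-command the pronoun — Principle B does not apply; allowed.
— Mark: possessor inside the object DP of the clause headed by 'quoted'; is c-commanded by the pronoun; coreference would bind this R-expression — blocked (Principle C).
— Mark's father: object of the clause headed by 'quoted'; is c-commanded by the pronoun; coreference would bind this R-expression — blocked (Principle C).
— Oscar: possessor inside the subject DP of the clause headed by 'quoted'; is c-commanded by the pronoun; coreference would bind this R-expression — blocked (Principle C).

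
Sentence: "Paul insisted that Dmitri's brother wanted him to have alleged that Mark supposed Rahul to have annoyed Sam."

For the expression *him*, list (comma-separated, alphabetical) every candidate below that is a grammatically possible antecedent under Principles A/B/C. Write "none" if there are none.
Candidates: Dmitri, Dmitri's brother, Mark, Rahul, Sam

*him* is a pronoun; Principle B requires it to be free in its binding domain — the clause headed by 'wanted'.
— Dmitri: possessor inside the subject DP of the clause headed by 'wanted'; does not c-command the pronoun — Principle B does not apply; allowed.
— Dmitri's brother: subject of the clause headed by 'wanted'; c-commands the pronoun within its binding domain — blocked (Principle B).
— Mark: subject of the clause headed by 'supposed'; is c-commanded by the pronoun; coreference would bind this R-expression — blocked (Principle C).
— Rahul: subject of the clause headed by 'annoyed'; is c-commanded by the pronoun; coreference would bind this R-expression — blocked (Principle C).
— Sam: object of the clause headed by 'annoyed'; is c-commanded by the pronoun; coreference would bind this R-expression — blocked (Principle C).

Dmitri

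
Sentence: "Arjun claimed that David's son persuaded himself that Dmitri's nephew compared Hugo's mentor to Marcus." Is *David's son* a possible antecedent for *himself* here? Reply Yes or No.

*himself* is a reflexive; Principle A requires it to be bound within its binding domain — the clause headed by 'persuaded'.
— David's son: subject of the clause headed by 'persuaded'; c-commands the reflexive within its binding domain — allowed (Principle A).

Yes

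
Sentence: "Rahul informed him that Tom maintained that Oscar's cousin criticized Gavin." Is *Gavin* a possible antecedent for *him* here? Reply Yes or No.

No

*him* is a pronoun; Principle B requires it to be free in its binding domain — the matrix clause.
— Gavin: object of the clause headed by 'criticized'; is c-commanded by the pronoun; coreference would bind this R-expression — blocked (Principle C).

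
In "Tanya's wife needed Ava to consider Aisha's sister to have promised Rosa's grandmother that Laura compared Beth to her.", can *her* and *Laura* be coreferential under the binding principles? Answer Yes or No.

No

*Laura* is an R-expression; Principle C requires it to be free (not bound by any c-commanding expression).
— her: second object of the clause headed by 'compared'; the R-expression locally c-commands the pronoun — coreference blocked (Principle B on the pronoun).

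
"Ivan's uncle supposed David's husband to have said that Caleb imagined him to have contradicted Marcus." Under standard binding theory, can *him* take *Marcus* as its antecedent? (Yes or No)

No

*him* is a pronoun; Principle B requires it to be free in its binding domain — the clause headed by 'imagined'.
— Marcus: object of the clause headed by 'contradicted'; is c-commanded by the pronoun; coreference would bind this R-expression — blocked (Principle C).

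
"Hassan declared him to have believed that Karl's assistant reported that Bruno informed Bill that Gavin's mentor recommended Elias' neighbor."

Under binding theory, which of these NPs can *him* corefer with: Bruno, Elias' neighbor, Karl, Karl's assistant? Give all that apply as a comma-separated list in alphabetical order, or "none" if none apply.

none

*him* is a pronoun; Principle B requires it to be free in its binding domain — the matrix clause.
— Bruno: subject of the clause headed by 'informed'; is c-commanded by the pronoun; coreference would bind this R-expression — blocked (Principle C).
— Elias' neighbor: object of the clause headed by 'recommended'; is c-commanded by the pronoun; coreference would bind this R-expression — blocked (Principle C).
— Karl: possessor inside the subject DP of the clause headed by 'reported'; is c-commanded by the pronoun; coreference would bind this R-expression — blocked (Principle C).
— Karl's assistant: subject of the clause headed by 'reported'; is c-commanded by the pronoun; coreference would bind this R-expression — blocked (Principle C).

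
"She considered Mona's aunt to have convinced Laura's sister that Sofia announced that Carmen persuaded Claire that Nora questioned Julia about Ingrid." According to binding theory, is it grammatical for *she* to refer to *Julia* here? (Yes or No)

No

*Julia* is an R-expression; Principle C requires it to be free (not bound by any c-commanding expression).
— she: subject of the matrix clause; the pronoun c-commands the R-expression — coreference blocked (Principle C).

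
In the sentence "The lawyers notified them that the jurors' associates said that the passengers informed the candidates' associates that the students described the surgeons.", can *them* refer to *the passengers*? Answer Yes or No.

*them* is a pronoun; Principle B requires it to be free in its binding domain — the matrix clause.
— the passengers: subject of the clause headed by 'informed'; is c-commanded by the pronoun; coreference would bind this R-expression — blocked (Principle C).

No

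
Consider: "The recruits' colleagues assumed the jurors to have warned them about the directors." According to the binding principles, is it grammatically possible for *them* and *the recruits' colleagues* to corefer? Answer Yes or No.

*them* is a pronoun; Principle B requires it to be free in its binding domain — the clause headed by 'warned'.
— the recruits' colleagues: subject of the matrix clause; c-commands the pronoun but lies outside its binding domain — allowed.

Yes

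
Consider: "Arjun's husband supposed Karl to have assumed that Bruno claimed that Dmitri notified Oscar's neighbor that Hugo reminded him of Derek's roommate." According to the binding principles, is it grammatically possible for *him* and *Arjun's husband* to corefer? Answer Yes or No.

*him* is a pronoun; Principle B requires it to be free in its binding domain — the clause headed by 'reminded'.
— Arjun's husband: subject of the matrix clause; c-commands the pronoun but lies outside its binding domain — allowed.

Yes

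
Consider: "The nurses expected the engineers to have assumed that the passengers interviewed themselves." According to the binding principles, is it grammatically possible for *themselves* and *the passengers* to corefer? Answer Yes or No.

*themselves* is a reflexive; Principle A requires it to be bound within its binding domain — the clause headed by 'interviewed'.
— the passengers: subject of the clause headed by 'interviewed'; c-commands the reflexive within its binding domain — allowed (Principle A).

Yes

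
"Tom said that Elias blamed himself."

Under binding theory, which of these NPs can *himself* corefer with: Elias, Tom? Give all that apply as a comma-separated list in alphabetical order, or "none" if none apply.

*himself* is a reflexive; Principle A requires it to be bound within its binding domain — the clause headed by 'blamed'.
— Elias: subject of the clause headed by 'blamed'; c-commands the reflexive within its binding domain — allowed (Principle A).
— Tom: subject of the matrix clause; c-commands the reflexive but lies outside its binding domain — cannot bind it (Principle A).

Elias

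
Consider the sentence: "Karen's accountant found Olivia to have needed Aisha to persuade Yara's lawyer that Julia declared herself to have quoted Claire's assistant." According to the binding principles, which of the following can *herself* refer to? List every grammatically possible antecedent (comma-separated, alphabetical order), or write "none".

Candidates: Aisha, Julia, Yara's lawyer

*herself* is a reflexive; Principle A requires it to be bound within its binding domain — the clause headed by 'declared'.
— Aisha: subject of the clause headed by 'persuade'; c-commands the reflexive but lies outside its binding domain — cannot bind it (Principle A).
— Julia: subject of the clause headed by 'declared'; c-commands the reflexive within its binding domain — allowed (Principle A).
— Yara's lawyer: object of the clause headed by 'persuade'; c-commands the reflexive but lies outside its binding domain — cannot bind it (Principle A).

Julia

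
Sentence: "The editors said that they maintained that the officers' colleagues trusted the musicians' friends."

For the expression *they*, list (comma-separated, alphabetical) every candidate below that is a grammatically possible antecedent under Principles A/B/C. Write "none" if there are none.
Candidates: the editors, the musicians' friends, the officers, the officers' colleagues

the editors

*they* is a pronoun; Principle B requires it to be free in its binding domain — the clause headed by 'maintained'.
— the editors: subject of the matrix clause; c-commands the pronoun but lies outside its binding domain — allowed.
— the musicians' friends: object of the clause headed by 'trusted'; is c-commanded by the pronoun; coreference would bind this R-expression — blocked (Principle C).
— the officers: possessor inside the subject DP of the clause headed by 'trusted'; is c-commanded by the pronoun; coreference would bind this R-expression — blocked (Principle C).
— the officers' colleagues: subject of the clause headed by 'trusted'; is c-commanded by the pronoun; coreference would bind this R-expression — blocked (Principle C).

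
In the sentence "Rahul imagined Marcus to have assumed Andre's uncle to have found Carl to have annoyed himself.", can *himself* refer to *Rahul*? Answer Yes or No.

No

*himself* is a reflexive; Principle A requires it to be bound within its binding domain — the clause headed by 'annoyed'.
— Rahul: subject of the matrix clause; c-commands the reflexive but lies outside its binding domain — cannot bind it (Principle A).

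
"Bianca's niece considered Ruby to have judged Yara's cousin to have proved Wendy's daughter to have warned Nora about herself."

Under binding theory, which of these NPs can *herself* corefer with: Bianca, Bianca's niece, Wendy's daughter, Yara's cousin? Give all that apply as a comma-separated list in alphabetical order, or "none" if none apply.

Wendy's daughter

*herself* is a reflexive; Principle A requires it to be bound within its binding domain — the clause headed by 'warned'.
— Bianca: possessor inside the subject DP of the matrix clause; does not c-command the reflexive — cannot bind it (Principle A).
— Bianca's niece: subject of the matrix clause; c-commands the reflexive but lies outside its binding domain — cannot bind it (Principle A).
— Wendy's daughter: subject of the clause headed by 'warned'; c-commands the reflexive within its binding domain — allowed (Principle A).
— Yara's cousin: subject of the clause headed by 'proved'; c-commands the reflexive but lies outside its binding domain — cannot bind it (Principle A).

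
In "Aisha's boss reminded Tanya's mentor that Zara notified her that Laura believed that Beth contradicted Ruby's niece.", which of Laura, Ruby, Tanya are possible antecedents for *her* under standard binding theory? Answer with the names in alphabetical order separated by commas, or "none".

*her* is a pronoun; Principle B requires it to be free in its binding domain — the clause headed by 'notified'.
— Laura: subject of the clause headed by 'believed'; is c-commanded by the pronoun; coreference would bind this R-expression — blocked (Principle C).
— Ruby: possessor inside the object DP of the clause headed by 'contradicted'; is c-commanded by the pronoun; coreference would bind this R-expression — blocked (Principle C).
— Tanya: possessor inside the object DP of the matrix clause; does not c-command the pronoun — Principle B does not apply; allowed.

Tanya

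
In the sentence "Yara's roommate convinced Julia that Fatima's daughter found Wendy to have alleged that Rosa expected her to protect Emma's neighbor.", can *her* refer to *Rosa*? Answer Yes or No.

*her* is a pronoun; Principle B requires it to be free in its binding domain — the clause headed by 'expected'.
— Rosa: subject of the clause headed by 'expected'; c-commands the pronoun within its binding domain — blocked (Principle B).

No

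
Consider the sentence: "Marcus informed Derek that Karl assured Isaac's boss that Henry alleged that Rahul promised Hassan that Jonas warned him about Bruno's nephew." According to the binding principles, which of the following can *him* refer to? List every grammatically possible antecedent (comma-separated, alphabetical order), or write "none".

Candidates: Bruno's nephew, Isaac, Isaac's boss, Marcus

Isaac, Isaac's boss, Marcus

*him* is a pronoun; Principle B requires it to be free in its binding domain — the clause headed by 'warned'.
— Bruno's nephew: second object of the clause headed by 'warned'; is c-commanded by the pronoun; coreference would bind this R-expression — blocked (Principle C).
— Isaac: possessor inside the object DP of the clause headed by 'assured'; does not c-command the pronoun — Principle B does not apply; allowed.
— Isaac's boss: object of the clause headed by 'assured'; c-commands the pronoun but lies outside its binding domain — allowed.
— Marcus: subject of the matrix clause; c-commands the pronoun but lies outside its binding domain — allowed.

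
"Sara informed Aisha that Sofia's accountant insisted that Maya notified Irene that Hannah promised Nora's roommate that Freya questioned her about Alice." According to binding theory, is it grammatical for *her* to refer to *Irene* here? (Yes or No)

Yes

*Irene* is an R-expression; Principle C requires it to be free (not bound by any c-commanding expression).
— her: object of the clause headed by 'questioned'; the pronoun does not c-command the R-expression — coreference allowed.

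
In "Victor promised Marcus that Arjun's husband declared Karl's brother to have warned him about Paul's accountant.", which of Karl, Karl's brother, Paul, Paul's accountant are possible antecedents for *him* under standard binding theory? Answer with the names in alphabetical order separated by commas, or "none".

Karl

*him* is a pronoun; Principle B requires it to be free in its binding domain — the clause headed by 'warned'.
— Karl: possessor inside the subject DP of the clause headed by 'warned'; does not c-command the pronoun — Principle B does not apply; allowed.
— Karl's brother: subject of the clause headed by 'warned'; c-commands the pronoun within its binding domain — blocked (Principle B).
— Paul: possessor inside the second object DP of the clause headed by 'warned'; is c-commanded by the pronoun; coreference would bind this R-expression — blocked (Principle C).
— Paul's accountant: second object of the clause headed by 'warned'; is c-commanded by the pronoun; coreference would bind this R-expression — blocked (Principle C).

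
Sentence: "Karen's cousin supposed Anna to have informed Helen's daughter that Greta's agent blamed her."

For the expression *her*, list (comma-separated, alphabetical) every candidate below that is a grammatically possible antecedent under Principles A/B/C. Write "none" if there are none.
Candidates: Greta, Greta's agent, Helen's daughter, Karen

*her* is a pronoun; Principle B requires it to be free in its binding domain — the clause headed by 'blamed'.
— Greta: possessor inside the subject DP of the clause headed by 'blamed'; does not c-command the pronoun — Principle B does not apply; allowed.
— Greta's agent: subject of the clause headed by 'blamed'; c-commands the pronoun within its binding domain — blocked (Principle B).
— Helen's daughter: object of the clause headed by 'informed'; c-commands the pronoun but lies outside its binding domain — allowed.
— Karen: possessor inside the subject DP of the matrix clause; does not c-command the pronoun — Principle B does not apply; allowed.

Greta, Helen's daughter, Karen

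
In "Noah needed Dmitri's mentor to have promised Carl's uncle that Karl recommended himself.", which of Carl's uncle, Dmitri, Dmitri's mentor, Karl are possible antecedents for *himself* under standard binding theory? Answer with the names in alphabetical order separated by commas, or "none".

Karl

*himself* is a reflexive; Principle A requires it to be bound within its binding domain — the clause headed by 'recommended'.
— Carl's uncle: object of the clause headed by 'promised'; c-commands the reflexive but lies outside its binding domain — cannot bind it (Principle A).
— Dmitri: possessor inside the subject DP of the clause headed by 'promised'; does not c-command the reflexive — cannot bind it (Principle A).
— Dmitri's mentor: subject of the clause headed by 'promised'; c-commands the reflexive but lies outside its binding domain — cannot bind it (Principle A).
— Karl: subject of the clause headed by 'recommended'; c-commands the reflexive within its binding domain — allowed (Principle A).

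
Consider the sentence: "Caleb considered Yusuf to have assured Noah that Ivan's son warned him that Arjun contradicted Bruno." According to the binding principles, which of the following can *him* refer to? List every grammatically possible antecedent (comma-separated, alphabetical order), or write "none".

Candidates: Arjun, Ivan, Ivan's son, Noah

*him* is a pronoun; Principle B requires it to be free in its binding domain — the clause headed by 'warned'.
— Arjun: subject of the clause headed by 'contradicted'; is c-commanded by the pronoun; coreference would bind this R-expression — blocked (Principle C).
— Ivan: possessor inside the subject DP of the clause headed by 'warned'; does not c-command the pronoun — Principle B does not apply; allowed.
— Ivan's son: subject of the clause headed by 'warned'; c-commands the pronoun within its binding domain — blocked (Principle B).
— Noah: object of the clause headed by 'assured'; c-commands the pronoun but lies outside its binding domain — allowed.

Ivan, Noah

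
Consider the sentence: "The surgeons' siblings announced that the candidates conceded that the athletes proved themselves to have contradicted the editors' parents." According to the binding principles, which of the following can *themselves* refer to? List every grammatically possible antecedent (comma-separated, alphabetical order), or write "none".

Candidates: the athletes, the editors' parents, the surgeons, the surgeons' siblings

the athletes

*themselves* is a reflexive; Principle A requires it to be bound within its binding domain — the clause headed by 'proved'.
— the athletes: subject of the clause headed by 'proved'; c-commands the reflexive within its binding domain — allowed (Principle A).
— the editors' parents: object of the clause headed by 'contradicted'; does not c-command the reflexive — cannot bind it (Principle A).
— the surgeons: possessor inside the subject DP of the matrix clause; does not c-command the reflexive — cannot bind it (Principle A).
— the surgeons' siblings: subject of the matrix clause; c-commands the reflexive but lies outside its binding domain — cannot bind it (Principle A).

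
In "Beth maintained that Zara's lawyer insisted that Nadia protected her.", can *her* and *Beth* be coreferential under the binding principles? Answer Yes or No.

Yes

*Beth* is an R-expression; Principle C requires it to be free (not bound by any c-commanding expression).
— her: object of the clause headed by 'protected'; the pronoun does not c-command the R-expression — coreference allowed.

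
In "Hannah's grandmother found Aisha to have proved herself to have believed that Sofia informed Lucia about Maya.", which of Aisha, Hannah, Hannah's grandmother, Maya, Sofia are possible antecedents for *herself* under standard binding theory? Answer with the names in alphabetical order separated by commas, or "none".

*herself* is a reflexive; Principle A requires it to be bound within its binding domain — the clause headed by 'proved'.
— Aisha: subject of the clause headed by 'proved'; c-commands the reflexive within its binding domain — allowed (Principle A).
— Hannah: possessor inside the subject DP of the matrix clause; does not c-command the reflexive — cannot bind it (Principle A).
— Hannah's grandmother: subject of the matrix clause; c-commands the reflexive but lies outside its binding domain — cannot bind it (Principle A).
— Maya: second object of the clause headed by 'informed'; does not c-command the reflexive — cannot bind it (Principle A).
— Sofia: subject of the clause headed by 'informed'; does not c-command the reflexive — cannot bind it (Principle A).

Aisha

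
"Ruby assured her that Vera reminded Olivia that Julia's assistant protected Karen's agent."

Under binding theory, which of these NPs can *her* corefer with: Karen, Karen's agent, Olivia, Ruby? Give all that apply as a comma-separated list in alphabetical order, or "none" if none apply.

*her* is a pronoun; Principle B requires it to be free in its binding domain — the matrix clause.
— Karen: possessor inside the object DP of the clause headed by 'protected'; is c-commanded by the pronoun; coreference would bind this R-expression — blocked (Principle C).
— Karen's agent: object of the clause headed by 'protected'; is c-commanded by the pronoun; coreference would bind this R-expression — blocked (Principle C).
— Olivia: object of the clause headed by 'reminded'; is c-commanded by the pronoun; coreference would bind this R-expression — blocked (Principle C).
— Ruby: subject of the matrix clause; c-commands the pronoun within its binding domain — blocked (Principle B).

none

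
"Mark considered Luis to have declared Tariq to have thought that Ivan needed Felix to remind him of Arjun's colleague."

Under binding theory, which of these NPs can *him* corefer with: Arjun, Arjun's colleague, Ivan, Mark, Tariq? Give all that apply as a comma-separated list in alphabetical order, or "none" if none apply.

Ivan, Mark, Tariq

*him* is a pronoun; Principle B requires it to be free in its binding domain — the clause headed by 'remind'.
— Arjun: possessor inside the second object DP of the clause headed by 'remind'; is c-commanded by the pronoun; coreference would bind this R-expression — blocked (Principle C).
— Arjun's colleague: second object of the clause headed by 'remind'; is c-commanded by the pronoun; coreference would bind this R-expression — blocked (Principle C).
— Ivan: subject of the clause headed by 'needed'; c-commands the pronoun but lies outside its binding domain — allowed.
— Mark: subject of the matrix clause; c-commands the pronoun but lies outside its binding domain — allowed.
— Tariq: subject of the clause headed by 'thought'; c-commands the pronoun but lies outside its binding domain — allowed.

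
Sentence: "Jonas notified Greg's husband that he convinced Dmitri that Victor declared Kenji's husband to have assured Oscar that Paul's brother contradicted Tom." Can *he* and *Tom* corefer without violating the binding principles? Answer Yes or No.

No

*Tom* is an R-expression; Principle C requires it to be free (not bound by any c-commanding expression).
— he: subject of the clause headed by 'convinced'; the pronoun c-commands the R-expression — coreference blocked (Principle C).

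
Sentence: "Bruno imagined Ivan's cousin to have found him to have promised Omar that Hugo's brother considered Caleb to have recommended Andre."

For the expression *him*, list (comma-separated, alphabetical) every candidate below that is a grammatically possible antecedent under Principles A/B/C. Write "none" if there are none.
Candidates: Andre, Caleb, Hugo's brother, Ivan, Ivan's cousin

Ivan

*him* is a pronoun; Principle B requires it to be free in its binding domain — the clause headed by 'found'.
— Andre: object of the clause headed by 'recommended'; is c-commanded by the pronoun; coreference would bind this R-expression — blocked (Principle C).
— Caleb: subject of the clause headed by 'recommended'; is c-commanded by the pronoun; coreference would bind this R-expression — blocked (Principle C).
— Hugo's brother: subject of the clause headed by 'considered'; is c-commanded by the pronoun; coreference would bind this R-expression — blocked (Principle C).
— Ivan: possessor inside the subject DP of the clause headed by 'found'; does not c-command the pronoun — Principle B does not apply; allowed.
— Ivan's cousin: subject of the clause headed by 'found'; c-commands the pronoun within its binding domain — blocked (Principle B).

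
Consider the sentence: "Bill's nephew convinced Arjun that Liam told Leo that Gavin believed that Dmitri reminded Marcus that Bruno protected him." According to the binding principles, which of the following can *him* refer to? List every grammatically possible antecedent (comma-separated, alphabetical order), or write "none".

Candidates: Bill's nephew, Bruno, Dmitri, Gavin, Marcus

*him* is a pronoun; Principle B requires it to be free in its binding domain — the clause headed by 'protected'.
— Bill's nephew: subject of the matrix clause; c-commands the pronoun but lies outside its binding domain — allowed.
— Bruno: subject of the clause headed by 'protected'; c-commands the pronoun within its binding domain — blocked (Principle B).
— Dmitri: subject of the clause headed by 'reminded'; c-commands the pronoun but lies outside its binding domain — allowed.
— Gavin: subject of the clause headed by 'believed'; c-commands the pronoun but lies outside its binding domain — allowed.
— Marcus: object of the clause headed by 'reminded'; c-commands the pronoun but lies outside its binding domain — allowed.

Bill's nephew, Dmitri, Gavin, Marcus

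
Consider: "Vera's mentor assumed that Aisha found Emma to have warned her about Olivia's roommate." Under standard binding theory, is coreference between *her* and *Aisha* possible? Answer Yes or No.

*Aisha* is an R-expression; Principle C requires it to be free (not bound by any c-commanding expression).
— her: object of the clause headed by 'warned'; the pronoun does not c-command the R-expression — coreference allowed.

Yes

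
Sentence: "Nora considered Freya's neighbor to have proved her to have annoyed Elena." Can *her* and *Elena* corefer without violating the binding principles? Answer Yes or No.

*Elena* is an R-expression; Principle C requires it to be free (not bound by any c-commanding expression).
— her: subject of the clause headed by 'annoyed'; the pronoun c-commands the R-expression — coreference blocked (Principle C).

No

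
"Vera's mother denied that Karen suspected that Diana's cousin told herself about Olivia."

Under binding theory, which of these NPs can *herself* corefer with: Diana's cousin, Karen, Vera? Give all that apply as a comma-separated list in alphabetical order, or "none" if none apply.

Diana's cousin

*herself* is a reflexive; Principle A requires it to be bound within its binding domain — the clause headed by 'told'.
— Diana's cousin: subject of the clause headed by 'told'; c-commands the reflexive within its binding domain — allowed (Principle A).
— Karen: subject of the clause headed by 'suspected'; c-commands the reflexive but lies outside its binding domain — cannot bind it (Principle A).
— Vera: possessor inside the subject DP of the matrix clause; does not c-command the reflexive — cannot bind it (Principle A).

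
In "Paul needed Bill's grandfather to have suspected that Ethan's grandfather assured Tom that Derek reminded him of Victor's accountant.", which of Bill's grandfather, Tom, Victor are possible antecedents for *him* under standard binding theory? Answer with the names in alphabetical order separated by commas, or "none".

Bill's grandfather, Tom

*him* is a pronoun; Principle B requires it to be free in its binding domain — the clause headed by 'reminded'.
— Bill's grandfather: subject of the clause headed by 'suspected'; c-commands the pronoun but lies outside its binding domain — allowed.
— Tom: object of the clause headed by 'assured'; c-commands the pronoun but lies outside its binding domain — allowed.
— Victor: possessor inside the second object DP of the clause headed by 'reminded'; is c-commanded by the pronoun; coreference would bind this R-expression — blocked (Principle C).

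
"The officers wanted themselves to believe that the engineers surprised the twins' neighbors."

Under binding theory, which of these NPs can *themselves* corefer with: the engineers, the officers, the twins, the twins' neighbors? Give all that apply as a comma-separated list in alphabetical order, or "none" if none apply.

the officers

*themselves* is a reflexive; Principle A requires it to be bound within its binding domain — the matrix clause.
— the engineers: subject of the clause headed by 'surprised'; does not c-command the reflexive — cannot bind it (Principle A).
— the officers: subject of the matrix clause; c-commands the reflexive within its binding domain — allowed (Principle A).
— the twins: possessor inside the object DP of the clause headed by 'surprised'; does not c-command the reflexive — cannot bind it (Principle A).
— the twins' neighbors: object of the clause headed by 'surprised'; does not c-command the reflexive — cannot bind it (Principle A).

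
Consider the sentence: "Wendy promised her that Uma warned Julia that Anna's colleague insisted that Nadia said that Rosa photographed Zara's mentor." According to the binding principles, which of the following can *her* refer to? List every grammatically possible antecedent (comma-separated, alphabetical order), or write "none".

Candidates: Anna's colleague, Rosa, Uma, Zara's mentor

*her* is a pronoun; Principle B requires it to be free in its binding domain — the matrix clause.
— Anna's colleague: subject of the clause headed by 'insisted'; is c-commanded by the pronoun; coreference would bind this R-expression — blocked (Principle C).
— Rosa: subject of the clause headed by 'photographed'; is c-commanded by the pronoun; coreference would bind this R-expression — blocked (Principle C).
— Uma: subject of the clause headed by 'warned'; is c-commanded by the pronoun; coreference would bind this R-expression — blocked (Principle C).
— Zara's mentor: object of the clause headed by 'photographed'; is c-commanded by the pronoun; coreference would bind this R-expression — blocked (Principle C).

none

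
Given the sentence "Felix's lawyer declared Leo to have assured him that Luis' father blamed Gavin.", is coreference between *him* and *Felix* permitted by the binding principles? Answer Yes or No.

Yes

*him* is a pronoun; Principle B requires it to be free in its binding domain — the clause headed by 'assured'.
— Felix: possessor inside the subject DP of the matrix clause; does not c-command the pronoun — Principle B does not apply; allowed.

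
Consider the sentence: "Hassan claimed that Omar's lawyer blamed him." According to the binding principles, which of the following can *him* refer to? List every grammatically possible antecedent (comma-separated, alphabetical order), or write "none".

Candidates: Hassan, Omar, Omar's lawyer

Hassan, Omar

*him* is a pronoun; Principle B requires it to be free in its binding domain — the clause headed by 'blamed'.
— Hassan: subject of the matrix clause; c-commands the pronoun but lies outside its binding domain — allowed.
— Omar: possessor inside the subject DP of the clause headed by 'blamed'; does not c-command the pronoun — Principle B does not apply; allowed.
— Omar's lawyer: subject of the clause headed by 'blamed'; c-commands the pronoun within its binding domain — blocked (Principle B).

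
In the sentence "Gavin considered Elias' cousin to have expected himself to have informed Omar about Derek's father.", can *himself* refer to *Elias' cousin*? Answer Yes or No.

*himself* is a reflexive; Principle A requires it to be bound within its binding domain — the clause headed by 'expected'.
— Elias' cousin: subject of the clause headed by 'expected'; c-commands the reflexive within its binding domain — allowed (Principle A).

Yes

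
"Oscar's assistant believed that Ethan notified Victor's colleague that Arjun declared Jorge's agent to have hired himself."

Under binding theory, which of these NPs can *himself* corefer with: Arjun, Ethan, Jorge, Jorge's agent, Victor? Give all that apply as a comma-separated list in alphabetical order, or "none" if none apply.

Jorge's agent

*himself* is a reflexive; Principle A requires it to be bound within its binding domain — the clause headed by 'hired'.
— Arjun: subject of the clause headed by 'declared'; c-commands the reflexive but lies outside its binding domain — cannot bind it (Principle A).
— Ethan: subject of the clause headed by 'notified'; c-commands the reflexive but lies outside its binding domain — cannot bind it (Principle A).
— Jorge: possessor inside the subject DP of the clause headed by 'hired'; does not c-command the reflexive — cannot bind it (Principle A).
— Jorge's agent: subject of the clause headed by 'hired'; c-commands the reflexive within its binding domain — allowed (Principle A).
— Victor: possessor inside the object DP of the clause headed by 'notified'; does not c-command the reflexive — cannot bind it (Principle A).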